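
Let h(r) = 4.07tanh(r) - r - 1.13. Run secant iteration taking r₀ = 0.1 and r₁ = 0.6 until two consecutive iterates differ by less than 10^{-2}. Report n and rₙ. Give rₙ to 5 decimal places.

n = 4, rₙ = 0.39348

h(0.1) = -0.8243513, h(0.6) = 0.4557917
r₂ = 0.6000000 − 0.4557917·(0.5000000)/(1.2801430) = 0.4219762;  |Δ| = 0.1780238
h(0.4219762) = 0.0703013
r₃ = 0.4219762 − 0.0703013·(-0.1780238)/(-0.3854904) = 0.3895103;  |Δ| = 0.0324659
h(0.3895103) = -0.0097927
r₄ = 0.3895103 − (-0.0097927)·(-0.0324659)/(-0.0800941) = 0.3934797;  |Δ| = 0.0039695
|r₄ − r₃| = 0.0039695 < 10^{-2}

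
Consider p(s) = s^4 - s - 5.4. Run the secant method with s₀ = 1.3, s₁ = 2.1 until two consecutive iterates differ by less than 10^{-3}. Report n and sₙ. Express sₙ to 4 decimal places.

n = 6, sₙ = 1.6282

p(1.3) = -3.843900, p(2.1) = 11.948100
s₂ = 2.100000 − 11.948100·(0.800000)/(15.792000) = 1.494726;  |Δ| = 0.605274
p(1.494726) = -1.903045
s₃ = 1.494726 − (-1.903045)·(-0.605274)/(-13.851145) = 1.577887;  |Δ| = 0.083160
p(1.577887) = -0.779151
s₄ = 1.577887 − (-0.779151)·(0.083160)/(1.123894) = 1.635538;  |Δ| = 0.057652
p(1.635538) = 0.120007
s₅ = 1.635538 − 0.120007·(0.057652)/(0.899158) = 1.627844;  |Δ| = 0.007695
p(1.627844) = -0.006007
s₆ = 1.627844 − (-0.006007)·(-0.007695)/(-0.126014) = 1.628210;  |Δ| = 0.000367
|s₆ − s₅| = 0.000367 < 10^{-3}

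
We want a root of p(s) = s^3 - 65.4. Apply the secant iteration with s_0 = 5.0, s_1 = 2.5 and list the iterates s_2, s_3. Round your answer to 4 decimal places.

3.6377, 4.2418

p(5.0) = 59.600000, p(2.5) = -49.775000
s_2 = 2.500000 − (-49.775000)·(2.500000 − 5.000000) / (-49.775000 − 59.600000) = 2.500000 − (124.437500)/(-109.375000) = 3.637714
p(3.637714) = -17.262253
s_3 = 3.637714 − (-17.262253)·(3.637714 − 2.500000) / (-17.262253 − (-49.775000)) = 3.637714 − (-19.639512)/(32.512747) = 4.241770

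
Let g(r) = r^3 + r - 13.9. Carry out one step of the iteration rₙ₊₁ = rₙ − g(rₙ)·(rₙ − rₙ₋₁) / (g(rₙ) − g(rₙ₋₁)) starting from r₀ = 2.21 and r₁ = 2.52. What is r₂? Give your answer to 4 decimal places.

2.2603

g(2.21) = -0.896139, g(2.52) = 4.623008
r₂ = 2.520000 − 4.623008·(2.520000 − 2.210000) / (4.623008 − (-0.896139)) = 2.520000 − (1.433132)/(5.519147) = 2.260334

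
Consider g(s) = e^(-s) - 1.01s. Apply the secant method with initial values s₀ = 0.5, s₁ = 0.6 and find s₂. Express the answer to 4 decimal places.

0.5640

g(0.5) = 0.101531, g(0.6) = -0.057188
s₂ = 0.600000 − (-0.057188)·(0.600000 − 0.500000) / (-0.057188 − 0.101531) = 0.600000 − (-0.005719)/(-0.158719) = 0.563969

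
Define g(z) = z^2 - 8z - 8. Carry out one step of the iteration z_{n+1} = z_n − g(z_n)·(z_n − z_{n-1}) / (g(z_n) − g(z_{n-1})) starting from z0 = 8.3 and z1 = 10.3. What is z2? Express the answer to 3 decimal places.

8.820

g(8.3) = -5.51000, g(10.3) = 15.69000
z2 = 10.30000 − 15.69000·(10.30000 − 8.30000) / (15.69000 − (-5.51000)) = 10.30000 − (31.38000)/(21.20000) = 8.81981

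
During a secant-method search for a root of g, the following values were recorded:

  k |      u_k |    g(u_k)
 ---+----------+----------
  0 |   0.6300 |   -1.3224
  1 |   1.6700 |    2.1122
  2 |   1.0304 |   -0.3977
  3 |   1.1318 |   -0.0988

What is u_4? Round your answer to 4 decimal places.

u_4 = 1.1318 − (-0.0988)·(1.1318 − 1.0304) / (-0.0988 − (-0.3977))
   = 1.1318 − (-0.010018)/(0.298900) = 1.165317

1.1653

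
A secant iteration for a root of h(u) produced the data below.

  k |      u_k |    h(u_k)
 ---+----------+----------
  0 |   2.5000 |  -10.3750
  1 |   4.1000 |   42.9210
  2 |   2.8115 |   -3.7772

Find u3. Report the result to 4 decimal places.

u3 = 2.8115 − (-3.7772)·(2.8115 − 4.1000) / (-3.7772 − 42.9210)
   = 2.8115 − (4.866922)/(-46.698200) = 2.915721

2.9157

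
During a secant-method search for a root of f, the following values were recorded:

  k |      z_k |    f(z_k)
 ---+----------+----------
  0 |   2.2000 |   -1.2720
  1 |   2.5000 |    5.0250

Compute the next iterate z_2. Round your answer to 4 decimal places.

2.2606

z_2 = 2.5000 − 5.0250·(2.5000 − 2.2000) / (5.0250 − (-1.2720))
   = 2.5000 − (1.507500)/(6.297000) = 2.260600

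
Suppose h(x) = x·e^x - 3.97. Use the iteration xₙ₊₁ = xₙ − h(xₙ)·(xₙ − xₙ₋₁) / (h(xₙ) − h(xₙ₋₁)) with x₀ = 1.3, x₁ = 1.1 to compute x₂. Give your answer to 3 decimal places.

h(1.3) = 0.80009, h(1.1) = -0.66542
x₂ = 1.10000 − (-0.66542)·(1.10000 − 1.30000) / (-0.66542 − 0.80009) = 1.10000 − (0.13308)/(-1.46550) = 1.19081

1.191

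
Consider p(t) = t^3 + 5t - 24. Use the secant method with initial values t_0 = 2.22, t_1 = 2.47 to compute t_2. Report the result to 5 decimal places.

p(2.22) = -1.9589520, p(2.47) = 3.4192230
t_2 = 2.4700000 − 3.4192230·(2.4700000 − 2.2200000) / (3.4192230 − (-1.9589520)) = 2.4700000 − (0.8548058)/(5.3781750) = 2.3110603

2.31106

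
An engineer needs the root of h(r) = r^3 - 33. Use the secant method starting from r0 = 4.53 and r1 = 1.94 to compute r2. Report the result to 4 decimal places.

2.7170

h(4.53) = 59.959677, h(1.94) = -25.698616
r2 = 1.940000 − (-25.698616)·(1.940000 − 4.530000) / (-25.698616 − 59.959677) = 1.940000 − (66.559415)/(-85.658293) = 2.717034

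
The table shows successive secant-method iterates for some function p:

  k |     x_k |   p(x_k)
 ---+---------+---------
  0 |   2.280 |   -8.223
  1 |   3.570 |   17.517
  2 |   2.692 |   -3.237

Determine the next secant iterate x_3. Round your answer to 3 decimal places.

x_3 = 2.692 − (-3.237)·(2.692 − 3.570) / (-3.237 − 17.517)
   = 2.692 − (2.84209)/(-20.75400) = 2.82894

2.829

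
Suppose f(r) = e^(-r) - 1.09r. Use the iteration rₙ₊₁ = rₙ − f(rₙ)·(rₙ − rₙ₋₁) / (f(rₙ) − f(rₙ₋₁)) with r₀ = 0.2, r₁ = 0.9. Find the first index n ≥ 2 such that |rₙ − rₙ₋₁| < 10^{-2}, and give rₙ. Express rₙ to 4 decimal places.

f(0.2) = 0.600731, f(0.9) = -0.574430
r₂ = 0.900000 − (-0.574430)·(0.700000)/(-1.175161) = 0.557833;  |Δ| = 0.342167
f(0.557833) = -0.035590
r₃ = 0.557833 − (-0.035590)·(-0.342167)/(0.538840) = 0.535233;  |Δ| = 0.022600
f(0.535233) = 0.002128
r₄ = 0.535233 − 0.002128·(-0.022600)/(0.037718) = 0.536509;  |Δ| = 0.001275
|r₄ − r₃| = 0.001275 < 10^{-2}

n = 4, rₙ = 0.5365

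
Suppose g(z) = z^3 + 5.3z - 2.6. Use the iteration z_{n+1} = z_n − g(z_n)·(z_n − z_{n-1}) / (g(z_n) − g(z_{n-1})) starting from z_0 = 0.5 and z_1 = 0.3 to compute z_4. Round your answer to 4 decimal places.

0.4709

g(0.5) = 0.175000, g(0.3) = -0.983000
z_2 = 0.300000 − (-0.983000)·(0.300000 − 0.500000) / (-0.983000 − 0.175000) = 0.300000 − (0.196600)/(-1.158000) = 0.469775
g(0.469775) = -0.006516
z_3 = 0.469775 − (-0.006516)·(0.469775 − 0.300000) / (-0.006516 − (-0.983000)) = 0.469775 − (-0.001106)/(0.976484) = 0.470908
g(0.470908) = 0.000240
z_4 = 0.470908 − 0.000240·(0.470908 − 0.469775) / (0.000240 − (-0.006516)) = 0.470908 − (0.000000)/(0.006756) = 0.470868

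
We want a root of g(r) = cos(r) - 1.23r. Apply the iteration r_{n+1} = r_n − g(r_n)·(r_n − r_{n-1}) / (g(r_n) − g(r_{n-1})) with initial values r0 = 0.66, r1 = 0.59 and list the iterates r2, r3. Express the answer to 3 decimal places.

0.648, 0.648

g(0.66) = -0.02181, g(0.59) = 0.10524
r2 = 0.59000 − 0.10524·(0.59000 − 0.66000) / (0.10524 − (-0.02181)) = 0.59000 − (-0.00737)/(0.12705) = 0.64798
g(0.64798) = 0.00028
r3 = 0.64798 − 0.00028·(0.64798 − 0.59000) / (0.00028 − 0.10524) = 0.64798 − (0.00002)/(-0.10496) = 0.64814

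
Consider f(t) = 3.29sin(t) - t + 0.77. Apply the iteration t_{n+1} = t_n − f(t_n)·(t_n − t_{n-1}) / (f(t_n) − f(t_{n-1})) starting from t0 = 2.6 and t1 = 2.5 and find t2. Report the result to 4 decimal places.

f(2.6) = -0.134000, f(2.5) = 0.238973
t2 = 2.500000 − 0.238973·(2.500000 − 2.600000) / (0.238973 − (-0.134000)) = 2.500000 − (-0.023897)/(0.372974) = 2.564072

2.5641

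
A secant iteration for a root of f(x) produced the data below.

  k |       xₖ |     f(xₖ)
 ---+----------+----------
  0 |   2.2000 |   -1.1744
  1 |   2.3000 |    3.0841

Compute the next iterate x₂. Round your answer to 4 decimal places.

2.2276

x₂ = 2.3000 − 3.0841·(2.3000 − 2.2000) / (3.0841 − (-1.1744))
   = 2.3000 − (0.308410)/(4.258500) = 2.227578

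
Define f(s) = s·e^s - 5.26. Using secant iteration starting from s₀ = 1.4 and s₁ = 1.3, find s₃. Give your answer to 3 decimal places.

f(1.4) = 0.41728, f(1.3) = -0.48991
s₂ = 1.30000 − (-0.48991)·(1.30000 − 1.40000) / (-0.48991 − 0.41728) = 1.30000 − (0.04899)/(-0.90719) = 1.35400
f(1.35400) = -0.01608
s₃ = 1.35400 − (-0.01608)·(1.35400 − 1.30000) / (-0.01608 − (-0.48991)) = 1.35400 − (-0.00087)/(0.47383) = 1.35584

1.356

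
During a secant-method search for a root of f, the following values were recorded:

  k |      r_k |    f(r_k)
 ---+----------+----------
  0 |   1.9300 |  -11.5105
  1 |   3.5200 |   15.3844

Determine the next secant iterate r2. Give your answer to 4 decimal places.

r2 = 3.5200 − 15.3844·(3.5200 − 1.9300) / (15.3844 − (-11.5105))
   = 3.5200 − (24.461196)/(26.894900) = 2.610489

2.6105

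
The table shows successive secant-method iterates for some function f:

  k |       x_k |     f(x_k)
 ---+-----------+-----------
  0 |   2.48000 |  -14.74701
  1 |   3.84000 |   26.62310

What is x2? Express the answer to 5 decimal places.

2.96479

x2 = 3.84000 − 26.62310·(3.84000 − 2.48000) / (26.62310 − (-14.74701))
   = 3.84000 − (36.2074160)/(41.3701100) = 2.9647929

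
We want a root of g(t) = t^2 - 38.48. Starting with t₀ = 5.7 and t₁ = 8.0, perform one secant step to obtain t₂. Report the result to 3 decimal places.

g(5.7) = -5.99000, g(8.0) = 25.52000
t₂ = 8.00000 − 25.52000·(8.00000 − 5.70000) / (25.52000 − (-5.99000)) = 8.00000 − (58.69600)/(31.51000) = 6.13723

6.137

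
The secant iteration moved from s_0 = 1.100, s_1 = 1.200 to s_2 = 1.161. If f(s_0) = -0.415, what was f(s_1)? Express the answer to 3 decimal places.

0.265

The secant line through (1.100, -0.415) and (1.200, f(s_1)) crosses zero at s_2 = 1.161.
So (1.100, -0.415), (1.200, f(s_1)), (1.161, 0) are collinear:
f(s_1) = -0.415 · (1.200 − 1.161) / (1.100 − 1.161) = -0.415 · (0.03900)/(-0.06100) = 0.26533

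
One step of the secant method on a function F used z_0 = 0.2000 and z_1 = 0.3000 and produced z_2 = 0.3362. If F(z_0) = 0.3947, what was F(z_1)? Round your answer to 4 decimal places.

0.1049

The secant line through (0.2000, 0.3947) and (0.3000, F(z_1)) crosses zero at z_2 = 0.3362.
So (0.2000, 0.3947), (0.3000, F(z_1)), (0.3362, 0) are collinear:
F(z_1) = 0.3947 · (0.3000 − 0.3362) / (0.2000 − 0.3362) = 0.3947 · (-0.036200)/(-0.136200) = 0.104906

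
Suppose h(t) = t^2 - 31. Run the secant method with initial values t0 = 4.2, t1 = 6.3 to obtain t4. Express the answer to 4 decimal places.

5.5678

h(4.2) = -13.360000, h(6.3) = 8.690000
t2 = 6.300000 − 8.690000·(6.300000 − 4.200000) / (8.690000 − (-13.360000)) = 6.300000 − (18.249000)/(22.050000) = 5.472381
h(5.472381) = -1.053047
t3 = 5.472381 − (-1.053047)·(5.472381 − 6.300000) / (-1.053047 − 8.690000) = 5.472381 − (0.871522)/(-9.743047) = 5.561832
h(5.561832) = -0.066030
t4 = 5.561832 − (-0.066030)·(5.561832 − 5.472381) / (-0.066030 − (-1.053047)) = 5.561832 − (-0.005906)/(0.987017) = 5.567816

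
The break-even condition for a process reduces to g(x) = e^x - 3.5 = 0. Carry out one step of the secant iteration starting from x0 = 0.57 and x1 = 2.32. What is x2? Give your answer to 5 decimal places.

g(0.57) = -1.7317329, g(2.32) = 6.6756743
x2 = 2.3200000 − 6.6756743·(2.3200000 − 0.5700000) / (6.6756743 − (-1.7317329)) = 2.3200000 − (11.6824300)/(8.4074073) = 0.9304598

0.93046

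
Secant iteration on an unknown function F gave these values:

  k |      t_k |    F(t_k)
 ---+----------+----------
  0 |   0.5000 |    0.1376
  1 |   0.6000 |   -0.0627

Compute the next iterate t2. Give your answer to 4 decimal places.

t2 = 0.6000 − (-0.0627)·(0.6000 − 0.5000) / (-0.0627 − 0.1376)
   = 0.6000 − (-0.006270)/(-0.200300) = 0.568697

0.5687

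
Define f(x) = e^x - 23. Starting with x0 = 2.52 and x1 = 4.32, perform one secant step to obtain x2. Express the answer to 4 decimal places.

2.8232

f(2.52) = -10.571403, f(4.32) = 52.188628
x2 = 4.320000 − 52.188628·(4.320000 − 2.520000) / (52.188628 − (-10.571403)) = 4.320000 − (93.939531)/(62.760032) = 2.823195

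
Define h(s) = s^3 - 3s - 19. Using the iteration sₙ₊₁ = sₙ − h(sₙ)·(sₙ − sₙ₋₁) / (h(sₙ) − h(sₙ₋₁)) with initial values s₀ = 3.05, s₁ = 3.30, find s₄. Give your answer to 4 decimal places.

h(3.05) = 0.222625, h(3.30) = 7.037000
s₂ = 3.300000 − 7.037000·(3.300000 − 3.050000) / (7.037000 − 0.222625) = 3.300000 − (1.759250)/(6.814375) = 3.041833
h(3.041833) = 0.019803
s₃ = 3.041833 − 0.019803·(3.041833 − 3.300000) / (0.019803 − 7.037000) = 3.041833 − (-0.005113)/(-7.017197) = 3.041104
h(3.041104) = 0.001770
s₄ = 3.041104 − 0.001770·(3.041104 − 3.041833) / (0.001770 − 0.019803) = 3.041104 − (-0.000001)/(-0.018034) = 3.041032

3.0410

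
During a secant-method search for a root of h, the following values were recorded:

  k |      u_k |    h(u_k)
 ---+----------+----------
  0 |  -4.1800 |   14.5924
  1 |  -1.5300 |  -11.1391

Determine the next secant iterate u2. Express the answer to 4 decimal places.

u2 = -1.5300 − (-11.1391)·(-1.5300 − (-4.1800)) / (-11.1391 − 14.5924)
   = -1.5300 − (-29.518615)/(-25.731500) = -2.677178

-2.6772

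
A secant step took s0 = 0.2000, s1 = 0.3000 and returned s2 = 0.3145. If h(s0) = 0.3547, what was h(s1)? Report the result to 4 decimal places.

The secant line through (0.2000, 0.3547) and (0.3000, h(s1)) crosses zero at s2 = 0.3145.
So (0.2000, 0.3547), (0.3000, h(s1)), (0.3145, 0) are collinear:
h(s1) = 0.3547 · (0.3000 − 0.3145) / (0.2000 − 0.3145) = 0.3547 · (-0.014500)/(-0.114500) = 0.044918

0.0449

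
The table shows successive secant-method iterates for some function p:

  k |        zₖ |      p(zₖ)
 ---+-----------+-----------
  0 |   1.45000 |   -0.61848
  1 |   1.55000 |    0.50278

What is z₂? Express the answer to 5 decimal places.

1.50516

z₂ = 1.55000 − 0.50278·(1.55000 − 1.45000) / (0.50278 − (-0.61848))
   = 1.55000 − (0.0502780)/(1.1212600) = 1.5051594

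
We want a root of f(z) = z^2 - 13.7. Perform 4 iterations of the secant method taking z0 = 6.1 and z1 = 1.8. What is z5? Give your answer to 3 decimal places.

f(6.1) = 23.51000, f(1.8) = -10.46000
z2 = 1.80000 − (-10.46000)·(1.80000 − 6.10000) / (-10.46000 − 23.51000) = 1.80000 − (44.97800)/(-33.97000) = 3.12405
f(3.12405) = -3.94031
z3 = 3.12405 − (-3.94031)·(3.12405 − 1.80000) / (-3.94031 − (-10.46000)) = 3.12405 − (-5.21717)/(6.51969) = 3.92427
f(3.92427) = 1.69987
z4 = 3.92427 − 1.69987·(3.92427 − 3.12405) / (1.69987 − (-3.94031)) = 3.92427 − (1.36027)/(5.64018) = 3.68309
f(3.68309) = -0.13483
z5 = 3.68309 − (-0.13483)·(3.68309 − 3.92427) / (-0.13483 − 1.69987) = 3.68309 − (0.03252)/(-1.83470) = 3.70082

3.701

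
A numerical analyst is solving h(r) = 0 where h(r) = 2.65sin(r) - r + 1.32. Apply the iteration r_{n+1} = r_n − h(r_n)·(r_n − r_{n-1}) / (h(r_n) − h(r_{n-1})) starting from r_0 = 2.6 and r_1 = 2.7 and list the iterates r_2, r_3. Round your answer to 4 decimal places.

h(2.6) = 0.086079, h(2.7) = -0.247443
r_2 = 2.700000 − (-0.247443)·(2.700000 − 2.600000) / (-0.247443 − 0.086079) = 2.700000 − (-0.024744)/(-0.333522) = 2.625809
h(2.625809) = 0.001215
r_3 = 2.625809 − 0.001215·(2.625809 − 2.700000) / (0.001215 − (-0.247443)) = 2.625809 − (-0.000090)/(0.248659) = 2.626172

2.6258, 2.6262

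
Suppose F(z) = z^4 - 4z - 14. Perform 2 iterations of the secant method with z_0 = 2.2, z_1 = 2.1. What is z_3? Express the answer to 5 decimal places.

2.18366

F(2.2) = 0.6256000, F(2.1) = -2.9519000
z_2 = 2.1000000 − (-2.9519000)·(2.1000000 − 2.2000000) / (-2.9519000 − 0.6256000) = 2.1000000 − (0.2951900)/(-3.5775000) = 2.1825129
F(2.1825129) = -0.0404277
z_3 = 2.1825129 − (-0.0404277)·(2.1825129 − 2.1000000) / (-0.0404277 − (-2.9519000)) = 2.1825129 − (-0.0033358)/(2.9114723) = 2.1836587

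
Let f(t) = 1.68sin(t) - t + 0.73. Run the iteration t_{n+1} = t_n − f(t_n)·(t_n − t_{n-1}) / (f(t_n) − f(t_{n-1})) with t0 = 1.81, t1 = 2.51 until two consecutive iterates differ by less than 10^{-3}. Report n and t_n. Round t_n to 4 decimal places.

n = 5, t_n = 2.1427

f(1.81) = 0.552165, f(2.51) = -0.788076
t2 = 2.510000 − (-0.788076)·(0.700000)/(-1.340241) = 2.098393;  |Δ| = 0.411607
f(2.098393) = 0.083161
t3 = 2.098393 − 0.083161·(-0.411607)/(0.871237) = 2.137681;  |Δ| = 0.039288
f(2.137681) = 0.009530
t4 = 2.137681 − 0.009530·(0.039288)/(-0.073631) = 2.142766;  |Δ| = 0.005085
f(2.142766) = -0.000161
t5 = 2.142766 − (-0.000161)·(0.005085)/(-0.009691) = 2.142682;  |Δ| = 0.000084
|t5 − t4| = 0.000084 < 10^{-3}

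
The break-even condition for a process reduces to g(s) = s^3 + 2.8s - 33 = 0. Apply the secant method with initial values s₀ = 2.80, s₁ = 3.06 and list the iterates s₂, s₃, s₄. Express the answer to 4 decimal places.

g(2.80) = -3.208000, g(3.06) = 4.220616
s₂ = 3.060000 − 4.220616·(3.060000 − 2.800000) / (4.220616 − (-3.208000)) = 3.060000 − (1.097360)/(7.428616) = 2.912279
g(2.912279) = -0.145497
s₃ = 2.912279 − (-0.145497)·(2.912279 − 3.060000) / (-0.145497 − 4.220616) = 2.912279 − (0.021493)/(-4.366113) = 2.917202
g(2.917202) = -0.006249
s₄ = 2.917202 − (-0.006249)·(2.917202 − 2.912279) / (-0.006249 − (-0.145497)) = 2.917202 − (-0.000031)/(0.139248) = 2.917423

2.9123, 2.9172, 2.9174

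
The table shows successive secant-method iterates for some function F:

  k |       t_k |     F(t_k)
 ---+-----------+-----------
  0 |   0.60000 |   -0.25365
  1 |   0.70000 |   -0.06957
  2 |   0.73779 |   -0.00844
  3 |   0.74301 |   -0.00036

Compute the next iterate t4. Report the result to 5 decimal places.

0.74324

t4 = 0.74301 − (-0.00036)·(0.74301 − 0.73779) / (-0.00036 − (-0.00844))
   = 0.74301 − (-0.0000019)/(0.0080800) = 0.7432426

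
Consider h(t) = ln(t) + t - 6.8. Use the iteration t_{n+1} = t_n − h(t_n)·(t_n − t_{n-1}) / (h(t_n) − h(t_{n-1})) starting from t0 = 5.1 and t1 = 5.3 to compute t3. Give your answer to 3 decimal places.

5.159

h(5.1) = -0.07076, h(5.3) = 0.16771
t2 = 5.30000 − 0.16771·(5.30000 − 5.10000) / (0.16771 − (-0.07076)) = 5.30000 − (0.03354)/(0.23847) = 5.15935
h(5.15935) = 0.00016
t3 = 5.15935 − 0.00016·(5.15935 − 5.30000) / (0.00016 − 0.16771) = 5.15935 − (-0.00002)/(-0.16755) = 5.15922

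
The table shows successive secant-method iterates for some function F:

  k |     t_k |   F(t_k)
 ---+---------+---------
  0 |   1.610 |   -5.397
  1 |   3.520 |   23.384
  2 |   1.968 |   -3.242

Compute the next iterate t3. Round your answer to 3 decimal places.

t3 = 1.968 − (-3.242)·(1.968 − 3.520) / (-3.242 − 23.384)
   = 1.968 − (5.03158)/(-26.62600) = 2.15697

2.157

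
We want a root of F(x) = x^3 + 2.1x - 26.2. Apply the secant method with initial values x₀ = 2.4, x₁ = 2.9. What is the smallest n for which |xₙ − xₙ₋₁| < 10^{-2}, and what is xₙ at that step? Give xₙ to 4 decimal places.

F(2.4) = -7.336000, F(2.9) = 4.279000
x₂ = 2.900000 − 4.279000·(0.500000)/(11.615000) = 2.715799;  |Δ| = 0.184201
F(2.715799) = -0.466283
x₃ = 2.715799 − (-0.466283)·(-0.184201)/(-4.745283) = 2.733899;  |Δ| = 0.018100
F(2.733899) = -0.025103
x₄ = 2.733899 − (-0.025103)·(0.018100)/(0.441180) = 2.734929;  |Δ| = 0.001030
|x₄ − x₃| = 0.001030 < 10^{-2}

n = 4, xₙ = 2.7349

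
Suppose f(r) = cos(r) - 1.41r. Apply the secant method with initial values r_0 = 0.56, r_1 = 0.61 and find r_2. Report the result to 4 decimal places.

0.5894

f(0.56) = 0.057655, f(0.61) = -0.040452
r_2 = 0.610000 − (-0.040452)·(0.610000 − 0.560000) / (-0.040452 − 0.057655) = 0.610000 − (-0.002023)/(-0.098107) = 0.589384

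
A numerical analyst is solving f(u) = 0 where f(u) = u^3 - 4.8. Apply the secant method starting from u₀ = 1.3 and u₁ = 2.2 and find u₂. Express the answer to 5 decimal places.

1.57721

f(1.3) = -2.6030000, f(2.2) = 5.8480000
u₂ = 2.2000000 − 5.8480000·(2.2000000 − 1.3000000) / (5.8480000 − (-2.6030000)) = 2.2000000 − (5.2632000)/(8.4510000) = 1.5772098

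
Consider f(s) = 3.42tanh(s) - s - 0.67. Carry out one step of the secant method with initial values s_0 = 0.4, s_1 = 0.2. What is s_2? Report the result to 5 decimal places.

0.29188

f(0.4) = 0.2294255, f(0.2) = -0.1949764
s_2 = 0.2000000 − (-0.1949764)·(0.2000000 − 0.4000000) / (-0.1949764 − 0.2294255) = 0.2000000 − (0.0389953)/(-0.4244019) = 0.2918829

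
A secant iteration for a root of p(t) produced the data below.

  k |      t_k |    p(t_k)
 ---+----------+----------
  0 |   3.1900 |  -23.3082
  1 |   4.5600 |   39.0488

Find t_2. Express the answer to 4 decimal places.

3.7021

t_2 = 4.5600 − 39.0488·(4.5600 − 3.1900) / (39.0488 − (-23.3082))
   = 4.5600 − (53.496856)/(62.357000) = 3.702087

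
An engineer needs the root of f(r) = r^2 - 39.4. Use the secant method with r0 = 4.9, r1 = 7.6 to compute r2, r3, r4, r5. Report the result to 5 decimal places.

f(4.9) = -15.3900000, f(7.6) = 18.3600000
r2 = 7.6000000 − 18.3600000·(7.6000000 − 4.9000000) / (18.3600000 − (-15.3900000)) = 7.6000000 − (49.5720000)/(33.7500000) = 6.1312000
f(6.1312000) = -1.8083866
r3 = 6.1312000 − (-1.8083866)·(6.1312000 − 7.6000000) / (-1.8083866 − 18.3600000) = 6.1312000 − (2.6561582)/(-20.1683866) = 6.2628991
f(6.2628991) = -0.1760950
r4 = 6.2628991 − (-0.1760950)·(6.2628991 − 6.1312000) / (-0.1760950 − (-1.8083866)) = 6.2628991 − (-0.0231915)/(1.6322916) = 6.2771071
f(6.2771071) = 0.0020730
r5 = 6.2771071 − 0.0020730·(6.2771071 − 6.2628991) / (0.0020730 − (-0.1760950)) = 6.2771071 − (0.0000295)/(0.1781680) = 6.2769417

6.13120, 6.26290, 6.27711, 6.27694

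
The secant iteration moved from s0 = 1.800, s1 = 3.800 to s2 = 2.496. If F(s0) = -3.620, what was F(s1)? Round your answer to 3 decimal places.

6.782

The secant line through (1.800, -3.620) and (3.800, F(s1)) crosses zero at s2 = 2.496.
So (1.800, -3.620), (3.800, F(s1)), (2.496, 0) are collinear:
F(s1) = -3.620 · (3.800 − 2.496) / (1.800 − 2.496) = -3.620 · (1.30400)/(-0.69600) = 6.78230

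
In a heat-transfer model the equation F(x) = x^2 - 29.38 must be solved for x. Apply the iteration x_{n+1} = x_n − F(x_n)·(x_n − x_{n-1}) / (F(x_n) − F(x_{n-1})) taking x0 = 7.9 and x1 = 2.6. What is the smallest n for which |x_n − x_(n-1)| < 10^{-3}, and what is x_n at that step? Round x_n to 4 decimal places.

F(7.9) = 33.030000, F(2.6) = -22.620000
x2 = 2.600000 − (-22.620000)·(-5.300000)/(-55.650000) = 4.754286;  |Δ| = 2.154286
F(4.754286) = -6.776767
x3 = 4.754286 − (-6.776767)·(2.154286)/(15.843233) = 5.675758;  |Δ| = 0.921472
F(5.675758) = 2.834224
x4 = 5.675758 − 2.834224·(0.921472)/(9.610991) = 5.404021;  |Δ| = 0.271737
F(5.404021) = -0.176557
x5 = 5.404021 − (-0.176557)·(-0.271737)/(-3.010781) = 5.419956;  |Δ| = 0.015935
F(5.419956) = -0.004076
x6 = 5.419956 − (-0.004076)·(0.015935)/(0.172481) = 5.420333;  |Δ| = 0.000377
|x6 − x5| = 0.000377 < 10^{-3}

n = 6, x_n = 5.4203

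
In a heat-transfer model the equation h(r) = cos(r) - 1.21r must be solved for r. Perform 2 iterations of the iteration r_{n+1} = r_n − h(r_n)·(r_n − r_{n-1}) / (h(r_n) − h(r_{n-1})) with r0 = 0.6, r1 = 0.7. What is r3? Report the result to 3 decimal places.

0.655

h(0.6) = 0.09934, h(0.7) = -0.08216
r2 = 0.70000 − (-0.08216)·(0.70000 − 0.60000) / (-0.08216 − 0.09934) = 0.70000 − (-0.00822)/(-0.18149) = 0.65473
h(0.65473) = 0.00098
r3 = 0.65473 − 0.00098·(0.65473 − 0.70000) / (0.00098 − (-0.08216)) = 0.65473 − (-0.00004)/(0.08314) = 0.65527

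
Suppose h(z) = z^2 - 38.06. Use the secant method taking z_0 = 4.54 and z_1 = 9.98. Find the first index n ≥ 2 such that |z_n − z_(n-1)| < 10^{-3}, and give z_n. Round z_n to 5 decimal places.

n = 6, z_n = 6.16928

h(4.54) = -17.4484000, h(9.98) = 61.5404000
z_2 = 9.9800000 − 61.5404000·(5.4400000)/(78.9888000) = 5.7416804;  |Δ| = 4.2383196
h(5.7416804) = -5.0931057
z_3 = 5.7416804 − (-5.0931057)·(-4.2383196)/(-66.6335057) = 6.0656347;  |Δ| = 0.3239543
h(6.0656347) = -1.2680754
z_4 = 6.0656347 − (-1.2680754)·(0.3239543)/(3.8250303) = 6.1730322;  |Δ| = 0.1073974
h(6.1730322) = 0.0463261
z_5 = 6.1730322 − 0.0463261·(0.1073974)/(1.3144015) = 6.1692469;  |Δ| = 0.0037852
h(6.1692469) = -0.0003922
z_6 = 6.1692469 − (-0.0003922)·(-0.0037852)/(-0.0467183) = 6.1692787;  |Δ| = 0.0000318
|z_6 − z_5| = 0.0000318 < 10^{-3}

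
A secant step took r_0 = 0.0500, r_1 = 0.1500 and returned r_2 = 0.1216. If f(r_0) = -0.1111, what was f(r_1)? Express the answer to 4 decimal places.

0.0441

The secant line through (0.0500, -0.1111) and (0.1500, f(r_1)) crosses zero at r_2 = 0.1216.
So (0.0500, -0.1111), (0.1500, f(r_1)), (0.1216, 0) are collinear:
f(r_1) = -0.1111 · (0.1500 − 0.1216) / (0.0500 − 0.1216) = -0.1111 · (0.028400)/(-0.071600) = 0.044068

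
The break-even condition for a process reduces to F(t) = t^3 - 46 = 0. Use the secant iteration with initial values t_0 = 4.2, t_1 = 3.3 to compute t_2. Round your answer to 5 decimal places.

F(4.2) = 28.0880000, F(3.3) = -10.0630000
t_2 = 3.3000000 − (-10.0630000)·(3.3000000 − 4.2000000) / (-10.0630000 − 28.0880000) = 3.3000000 − (9.0567000)/(-38.1510000) = 3.5373909

3.53739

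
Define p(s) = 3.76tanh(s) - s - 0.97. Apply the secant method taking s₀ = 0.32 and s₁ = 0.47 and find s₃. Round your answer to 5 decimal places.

0.37378

p(0.32) = -0.1262540, p(0.47) = 0.2076294
s₂ = 0.4700000 − 0.2076294·(0.4700000 − 0.3200000) / (0.2076294 − (-0.1262540)) = 0.4700000 − (0.0311444)/(0.3338834) = 0.3767207
p(0.3767207) = 0.0063386
s₃ = 0.3767207 − 0.0063386·(0.3767207 − 0.4700000) / (0.0063386 − 0.2076294) = 0.3767207 − (-0.0005913)/(-0.2012908) = 0.3737834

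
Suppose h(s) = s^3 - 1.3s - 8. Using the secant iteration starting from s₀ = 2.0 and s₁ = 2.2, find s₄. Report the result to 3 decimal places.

2.216

h(2.0) = -2.60000, h(2.2) = -0.21200
s₂ = 2.20000 − (-0.21200)·(2.20000 − 2.00000) / (-0.21200 − (-2.60000)) = 2.20000 − (-0.04240)/(2.38800) = 2.21776
h(2.21776) = 0.02481
s₃ = 2.21776 − 0.02481·(2.21776 − 2.20000) / (0.02481 − (-0.21200)) = 2.21776 − (0.00044)/(0.23681) = 2.21590
h(2.21590) = -0.00020
s₄ = 2.21590 − (-0.00020)·(2.21590 − 2.21776) / (-0.00020 − 0.02481) = 2.21590 − (0.00000)/(-0.02501) = 2.21591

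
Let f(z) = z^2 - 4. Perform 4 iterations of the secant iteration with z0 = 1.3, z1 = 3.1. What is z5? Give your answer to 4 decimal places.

2.0000

f(1.3) = -2.310000, f(3.1) = 5.610000
z2 = 3.100000 − 5.610000·(3.100000 − 1.300000) / (5.610000 − (-2.310000)) = 3.100000 − (10.098000)/(7.920000) = 1.825000
f(1.825000) = -0.669375
z3 = 1.825000 − (-0.669375)·(1.825000 − 3.100000) / (-0.669375 − 5.610000) = 1.825000 − (0.853453)/(-6.279375) = 1.960914
f(1.960914) = -0.154817
z4 = 1.960914 − (-0.154817)·(1.960914 − 1.825000) / (-0.154817 − (-0.669375)) = 1.960914 − (-0.021042)/(0.514558) = 2.001807
f(2.001807) = 0.007230
z5 = 2.001807 − 0.007230·(2.001807 − 1.960914) / (0.007230 − (-0.154817)) = 2.001807 − (0.000296)/(0.162048) = 1.999982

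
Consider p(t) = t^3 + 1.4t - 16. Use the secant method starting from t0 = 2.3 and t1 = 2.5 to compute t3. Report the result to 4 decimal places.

p(2.3) = -0.613000, p(2.5) = 3.125000
t2 = 2.500000 − 3.125000·(2.500000 − 2.300000) / (3.125000 − (-0.613000)) = 2.500000 − (0.625000)/(3.738000) = 2.332798
p(2.332798) = -0.039116
t3 = 2.332798 − (-0.039116)·(2.332798 − 2.500000) / (-0.039116 − 3.125000) = 2.332798 − (0.006540)/(-3.164116) = 2.334865

2.3349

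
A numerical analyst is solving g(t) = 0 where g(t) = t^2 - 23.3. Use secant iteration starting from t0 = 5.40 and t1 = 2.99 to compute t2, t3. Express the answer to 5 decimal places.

4.70155, 4.85697

g(5.40) = 5.8600000, g(2.99) = -14.3599000
t2 = 2.9900000 − (-14.3599000)·(2.9900000 − 5.4000000) / (-14.3599000 − 5.8600000) = 2.9900000 − (34.6073590)/(-20.2199000) = 4.7015495
g(4.7015495) = -1.1954326
t3 = 4.7015495 − (-1.1954326)·(4.7015495 − 2.9900000) / (-1.1954326 − (-14.3599000)) = 4.7015495 − (-2.0460421)/(13.1644674) = 4.8569710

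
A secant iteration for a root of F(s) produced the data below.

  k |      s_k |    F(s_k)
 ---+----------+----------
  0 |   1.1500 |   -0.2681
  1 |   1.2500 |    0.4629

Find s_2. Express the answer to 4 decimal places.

s_2 = 1.2500 − 0.4629·(1.2500 − 1.1500) / (0.4629 − (-0.2681))
   = 1.2500 − (0.046290)/(0.731000) = 1.186676

1.1867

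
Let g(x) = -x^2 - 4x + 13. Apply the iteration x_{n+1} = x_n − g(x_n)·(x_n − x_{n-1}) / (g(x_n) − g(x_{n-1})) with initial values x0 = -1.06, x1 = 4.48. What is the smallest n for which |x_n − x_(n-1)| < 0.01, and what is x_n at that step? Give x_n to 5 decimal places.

n = 6, x_n = 2.12310

g(-1.06) = 16.1164000, g(4.48) = -24.9904000
x2 = 4.4800000 − (-24.9904000)·(5.5400000)/(-41.1068000) = 1.1120216;  |Δ| = 3.3679784
g(1.1120216) = 7.3153218
x3 = 1.1120216 − 7.3153218·(-3.3679784)/(32.3057218) = 1.8746681;  |Δ| = 0.7626465
g(1.8746681) = 1.9869473
x4 = 1.8746681 − 1.9869473·(0.7626465)/(-5.3283745) = 2.1590585;  |Δ| = 0.2843904
g(2.1590585) = -0.2977672
x5 = 2.1590585 − (-0.2977672)·(0.2843904)/(-2.2847145) = 2.1219938;  |Δ| = 0.0370646
g(2.1219938) = 0.0091670
x6 = 2.1219938 − 0.0091670·(-0.0370646)/(0.3069343) = 2.1231008;  |Δ| = 0.0011070
|x6 − x5| = 0.0011070 < 0.01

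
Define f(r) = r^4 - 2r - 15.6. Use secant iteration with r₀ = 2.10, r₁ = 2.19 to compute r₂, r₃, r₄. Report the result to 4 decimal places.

f(2.10) = -0.351900, f(2.19) = 3.022575
r₂ = 2.190000 − 3.022575·(2.190000 − 2.100000) / (3.022575 − (-0.351900)) = 2.190000 − (0.272032)/(3.374475) = 2.109385
f(2.109385) = -0.020658
r₃ = 2.109385 − (-0.020658)·(2.109385 − 2.190000) / (-0.020658 − 3.022575) = 2.109385 − (0.001665)/(-3.043233) = 2.109933
f(2.109933) = -0.001200
r₄ = 2.109933 − (-0.001200)·(2.109933 − 2.109385) / (-0.001200 − (-0.020658)) = 2.109933 − (-0.000001)/(0.019458) = 2.109966

2.1094, 2.1099, 2.1100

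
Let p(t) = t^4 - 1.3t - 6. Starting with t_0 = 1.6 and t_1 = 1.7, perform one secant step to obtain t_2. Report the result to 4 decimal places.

1.6915

p(1.6) = -1.526400, p(1.7) = 0.142100
t_2 = 1.700000 − 0.142100·(1.700000 − 1.600000) / (0.142100 − (-1.526400)) = 1.700000 − (0.014210)/(1.668500) = 1.691483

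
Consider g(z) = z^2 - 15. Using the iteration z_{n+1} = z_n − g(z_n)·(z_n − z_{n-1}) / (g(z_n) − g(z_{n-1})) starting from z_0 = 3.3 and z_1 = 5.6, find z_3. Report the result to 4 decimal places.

3.8525

g(3.3) = -4.110000, g(5.6) = 16.360000
z_2 = 5.600000 − 16.360000·(5.600000 − 3.300000) / (16.360000 − (-4.110000)) = 5.600000 − (37.628000)/(20.470000) = 3.761798
g(3.761798) = -0.848878
z_3 = 3.761798 − (-0.848878)·(3.761798 − 5.600000) / (-0.848878 − 16.360000) = 3.761798 − (1.560409)/(-17.208878) = 3.852472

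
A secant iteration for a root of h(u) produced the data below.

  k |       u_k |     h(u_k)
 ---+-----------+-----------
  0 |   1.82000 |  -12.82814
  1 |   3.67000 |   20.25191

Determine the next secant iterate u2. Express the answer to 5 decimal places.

2.53741

u2 = 3.67000 − 20.25191·(3.67000 − 1.82000) / (20.25191 − (-12.82814))
   = 3.67000 − (37.4660335)/(33.0800500) = 2.5374130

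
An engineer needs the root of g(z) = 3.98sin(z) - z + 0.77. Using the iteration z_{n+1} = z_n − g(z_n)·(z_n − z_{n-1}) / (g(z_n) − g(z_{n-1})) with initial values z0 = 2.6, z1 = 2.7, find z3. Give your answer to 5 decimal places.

2.64970

g(2.6) = 0.2216955, g(2.7) = -0.2290281
z2 = 2.7000000 − (-0.2290281)·(2.7000000 − 2.6000000) / (-0.2290281 − 0.2216955) = 2.7000000 − (-0.0229028)/(-0.4507235) = 2.6491866
g(2.6491866) = 0.0023484
z3 = 2.6491866 − 0.0023484·(2.6491866 − 2.7000000) / (0.0023484 − (-0.2290281)) = 2.6491866 − (-0.0001193)/(0.2313765) = 2.6497023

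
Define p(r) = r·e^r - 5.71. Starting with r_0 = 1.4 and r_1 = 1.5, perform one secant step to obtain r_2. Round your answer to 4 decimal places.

1.4031

p(1.4) = -0.032720, p(1.5) = 1.012534
r_2 = 1.500000 − 1.012534·(1.500000 − 1.400000) / (1.012534 − (-0.032720)) = 1.500000 − (0.101253)/(1.045254) = 1.403130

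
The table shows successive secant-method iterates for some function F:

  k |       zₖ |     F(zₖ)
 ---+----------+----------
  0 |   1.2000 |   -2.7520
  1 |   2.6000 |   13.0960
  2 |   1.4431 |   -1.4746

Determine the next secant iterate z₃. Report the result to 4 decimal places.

1.5602

z₃ = 1.4431 − (-1.4746)·(1.4431 − 2.6000) / (-1.4746 − 13.0960)
   = 1.4431 − (1.705965)/(-14.570600) = 1.560183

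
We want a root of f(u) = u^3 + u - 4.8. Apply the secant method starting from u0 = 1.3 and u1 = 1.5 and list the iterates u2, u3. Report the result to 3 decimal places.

f(1.3) = -1.30300, f(1.5) = 0.07500
u2 = 1.50000 − 0.07500·(1.50000 − 1.30000) / (0.07500 − (-1.30300)) = 1.50000 − (0.01500)/(1.37800) = 1.48911
f(1.48911) = -0.00883
u3 = 1.48911 − (-0.00883)·(1.48911 − 1.50000) / (-0.00883 − 0.07500) = 1.48911 − (0.00010)/(-0.08383) = 1.49026

1.489, 1.490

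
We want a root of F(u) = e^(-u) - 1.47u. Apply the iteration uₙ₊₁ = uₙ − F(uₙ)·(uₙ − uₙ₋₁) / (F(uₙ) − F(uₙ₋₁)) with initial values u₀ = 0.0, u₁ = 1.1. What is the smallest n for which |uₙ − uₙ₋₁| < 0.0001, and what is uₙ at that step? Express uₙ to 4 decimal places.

n = 5, uₙ = 0.4387

F(0.0) = 1.000000, F(1.1) = -1.284129
u₂ = 1.100000 − (-1.284129)·(1.100000)/(-2.284129) = 0.481584;  |Δ| = 0.618416
F(0.481584) = -0.090125
u₃ = 0.481584 − (-0.090125)·(-0.618416)/(1.194004) = 0.434905;  |Δ| = 0.046679
F(0.434905) = 0.008015
u₄ = 0.434905 − 0.008015·(-0.046679)/(0.098139) = 0.438718;  |Δ| = 0.003812
F(0.438718) = -0.000052
u₅ = 0.438718 − (-0.000052)·(0.003812)/(-0.008067) = 0.438693;  |Δ| = 0.000025
|u₅ − u₄| = 0.000025 < 0.0001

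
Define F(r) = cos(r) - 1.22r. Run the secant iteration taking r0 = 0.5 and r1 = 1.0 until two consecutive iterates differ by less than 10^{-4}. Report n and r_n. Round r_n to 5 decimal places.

F(0.5) = 0.2675826, F(1.0) = -0.6796977
r2 = 1.0000000 − (-0.6796977)·(0.5000000)/(-0.9472803) = 0.6412373;  |Δ| = 0.3587627
F(0.6412373) = 0.0190468
r3 = 0.6412373 − 0.0190468·(-0.3587627)/(0.6987445) = 0.6510166;  |Δ| = 0.0097794
F(0.6510166) = 0.0012278
r4 = 0.6510166 − 0.0012278·(0.0097794)/(-0.0178189) = 0.6516905;  |Δ| = 0.0006739
F(0.6516905) = -0.0000028
r5 = 0.6516905 − (-0.0000028)·(0.0006739)/(-0.0012307) = 0.6516890;  |Δ| = 0.0000015
|r5 − r4| = 0.0000015 < 10^{-4}

n = 5, r_n = 0.65169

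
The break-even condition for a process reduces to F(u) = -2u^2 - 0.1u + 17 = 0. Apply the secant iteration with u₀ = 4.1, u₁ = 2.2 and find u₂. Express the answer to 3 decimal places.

2.759

F(4.1) = -17.03000, F(2.2) = 7.10000
u₂ = 2.20000 − 7.10000·(2.20000 − 4.10000) / (7.10000 − (-17.03000)) = 2.20000 − (-13.49000)/(24.13000) = 2.75906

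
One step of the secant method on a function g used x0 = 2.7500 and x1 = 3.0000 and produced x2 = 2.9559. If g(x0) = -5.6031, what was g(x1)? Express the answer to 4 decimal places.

1.2001

The secant line through (2.7500, -5.6031) and (3.0000, g(x1)) crosses zero at x2 = 2.9559.
So (2.7500, -5.6031), (3.0000, g(x1)), (2.9559, 0) are collinear:
g(x1) = -5.6031 · (3.0000 − 2.9559) / (2.7500 − 2.9559) = -5.6031 · (0.044100)/(-0.205900) = 1.200081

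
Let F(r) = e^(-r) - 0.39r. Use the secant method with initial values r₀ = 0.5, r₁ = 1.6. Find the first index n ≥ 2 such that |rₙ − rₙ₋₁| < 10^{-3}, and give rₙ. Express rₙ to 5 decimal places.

n = 5, rₙ = 0.97102

F(0.5) = 0.4115307, F(1.6) = -0.4221035
r₂ = 1.6000000 − (-0.4221035)·(1.1000000)/(-0.8336341) = 1.0430245;  |Δ| = 0.5569755
F(1.0430245) = -0.0543922
r₃ = 1.0430245 − (-0.0543922)·(-0.5569755)/(0.3677112) = 0.9606360;  |Δ| = 0.0823884
F(0.9606360) = 0.0080014
r₄ = 0.9606360 − 0.0080014·(-0.0823884)/(0.0623936) = 0.9712016;  |Δ| = 0.0105655
F(0.9712016) = -0.0001408
r₅ = 0.9712016 − (-0.0001408)·(0.0105655)/(-0.0081422) = 0.9710189;  |Δ| = 0.0001827
|r₅ − r₄| = 0.0001827 < 10^{-3}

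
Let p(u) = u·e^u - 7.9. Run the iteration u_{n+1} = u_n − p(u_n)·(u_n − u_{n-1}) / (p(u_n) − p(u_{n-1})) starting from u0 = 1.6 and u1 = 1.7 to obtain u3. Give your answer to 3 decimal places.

p(1.6) = 0.02485, p(1.7) = 1.40571
u2 = 1.70000 − 1.40571·(1.70000 − 1.60000) / (1.40571 − 0.02485) = 1.70000 − (0.14057)/(1.38086) = 1.59820
p(1.59820) = 0.00170
u3 = 1.59820 − 0.00170·(1.59820 − 1.70000) / (0.00170 − 1.40571) = 1.59820 − (-0.00017)/(-1.40401) = 1.59808

1.598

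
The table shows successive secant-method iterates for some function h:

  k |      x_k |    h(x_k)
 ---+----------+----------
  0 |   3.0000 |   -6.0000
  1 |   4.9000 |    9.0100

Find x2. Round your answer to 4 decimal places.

x2 = 4.9000 − 9.0100·(4.9000 − 3.0000) / (9.0100 − (-6.0000))
   = 4.9000 − (17.119000)/(15.010000) = 3.759494

3.7595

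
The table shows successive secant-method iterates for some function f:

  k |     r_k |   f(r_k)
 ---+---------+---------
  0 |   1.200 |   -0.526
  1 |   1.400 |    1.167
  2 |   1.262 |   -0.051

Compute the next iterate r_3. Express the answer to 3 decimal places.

1.268

r_3 = 1.262 − (-0.051)·(1.262 − 1.400) / (-0.051 − 1.167)
   = 1.262 − (0.00704)/(-1.21800) = 1.26778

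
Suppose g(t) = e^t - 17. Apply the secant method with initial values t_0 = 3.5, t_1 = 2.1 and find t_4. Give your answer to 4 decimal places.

2.8208

g(3.5) = 16.115452, g(2.1) = -8.833830
t_2 = 2.100000 − (-8.833830)·(2.100000 − 3.500000) / (-8.833830 − 16.115452) = 2.100000 − (12.367362)/(-24.949282) = 2.595700
g(2.595700) = -3.594030
t_3 = 2.595700 − (-3.594030)·(2.595700 − 2.100000) / (-3.594030 − (-8.833830)) = 2.595700 − (-1.781561)/(5.239800) = 2.935706
g(2.935706) = 1.834790
t_4 = 2.935706 − 1.834790·(2.935706 − 2.595700) / (1.834790 − (-3.594030)) = 2.935706 − (0.623839)/(5.428820) = 2.820793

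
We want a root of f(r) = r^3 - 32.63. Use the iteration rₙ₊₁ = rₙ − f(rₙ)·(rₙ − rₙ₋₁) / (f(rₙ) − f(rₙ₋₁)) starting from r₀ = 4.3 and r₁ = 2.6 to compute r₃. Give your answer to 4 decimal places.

f(4.3) = 46.877000, f(2.6) = -15.054000
r₂ = 2.600000 − (-15.054000)·(2.600000 − 4.300000) / (-15.054000 − 46.877000) = 2.600000 − (25.591800)/(-61.931000) = 3.013231
f(3.013231) = -5.271189
r₃ = 3.013231 − (-5.271189)·(3.013231 − 2.600000) / (-5.271189 − (-15.054000)) = 3.013231 − (-2.178218)/(9.782811) = 3.235889

3.2359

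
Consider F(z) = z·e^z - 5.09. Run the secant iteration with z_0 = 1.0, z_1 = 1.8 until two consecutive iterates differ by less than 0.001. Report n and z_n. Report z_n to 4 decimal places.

n = 6, z_n = 1.3369

F(1.0) = -2.371718, F(1.8) = 5.799365
z_2 = 1.800000 − 5.799365·(0.800000)/(8.171084) = 1.232206;  |Δ| = 0.567794
F(1.232206) = -0.865031
z_3 = 1.232206 − (-0.865031)·(-0.567794)/(-6.664396) = 1.305905;  |Δ| = 0.073699
F(1.305905) = -0.269868
z_4 = 1.305905 − (-0.269868)·(0.073699)/(0.595162) = 1.339323;  |Δ| = 0.033418
F(1.339323) = 0.021469
z_5 = 1.339323 − 0.021469·(0.033418)/(0.291338) = 1.336860;  |Δ| = 0.002463
F(1.336860) = -0.000478
z_6 = 1.336860 − (-0.000478)·(-0.002463)/(-0.021948) = 1.336914;  |Δ| = 0.000054
|z_6 − z_5| = 0.000054 < 0.001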